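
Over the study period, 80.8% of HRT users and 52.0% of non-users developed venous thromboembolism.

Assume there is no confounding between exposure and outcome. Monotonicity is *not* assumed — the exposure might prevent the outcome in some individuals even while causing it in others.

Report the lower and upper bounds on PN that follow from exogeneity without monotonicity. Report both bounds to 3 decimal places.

p₁ = 0.808, p₀ = 0.52.
Under exogeneity alone the bounds on PN are max{0,(p₁−p₀)/p₁} ≤ PN ≤ min{1,(1−p₀)/p₁}.
  lower = (p₁ − p₀)/p₁ = 0.288 / 0.808 ≈ 0.3564
  upper = min{1, (1 − p₀)/p₁} = 0.48 / 0.808 ≈ 0.5941

0.356 ≤ PN ≤ 0.594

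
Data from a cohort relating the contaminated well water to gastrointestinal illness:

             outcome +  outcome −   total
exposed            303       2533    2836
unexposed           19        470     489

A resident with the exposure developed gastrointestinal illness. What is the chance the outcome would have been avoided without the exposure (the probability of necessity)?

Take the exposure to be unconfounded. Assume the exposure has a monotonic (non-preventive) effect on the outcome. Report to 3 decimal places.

PN ≈ 0.636

p₁ = P(outcome | exposed) = 303/2836 = 0.10684
p₀ = P(outcome | unexposed) = 19/489 = 0.038855
Under exogeneity and monotonicity, PN = (p₁ − p₀) / p₁.
PN = (0.10684 − 0.038855) / 0.10684 = 0.067986 / 0.10684 ≈ 0.6363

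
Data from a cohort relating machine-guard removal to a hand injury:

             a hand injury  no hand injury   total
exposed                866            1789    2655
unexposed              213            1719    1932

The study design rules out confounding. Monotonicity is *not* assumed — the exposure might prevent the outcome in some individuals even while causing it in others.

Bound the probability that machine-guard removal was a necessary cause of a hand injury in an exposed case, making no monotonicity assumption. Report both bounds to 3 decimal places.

p₁ = P(outcome | exposed) = 866/2655 = 0.32618
p₀ = P(outcome | unexposed) = 213/1932 = 0.11025
Under exogeneity alone the bounds on PN are max{0,(p₁−p₀)/p₁} ≤ PN ≤ min{1,(1−p₀)/p₁}.
  lower = (p₁ − p₀)/p₁ = 0.21593 / 0.32618 ≈ 0.6620
  upper = min{1, (1 − p₀)/p₁} = 0.88975 / 0.32618 ≈ 2.7278 → capped at 1

0.662 ≤ PN ≤ 1.000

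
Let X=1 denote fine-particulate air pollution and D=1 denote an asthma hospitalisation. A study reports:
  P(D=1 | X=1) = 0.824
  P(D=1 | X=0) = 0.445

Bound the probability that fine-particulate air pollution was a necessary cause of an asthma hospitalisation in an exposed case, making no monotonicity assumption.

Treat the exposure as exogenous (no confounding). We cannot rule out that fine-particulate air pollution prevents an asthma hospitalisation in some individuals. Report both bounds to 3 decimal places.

0.460 ≤ PN ≤ 0.674

Let p₁ = 0.824, p₀ = 0.445.
Under exogeneity alone the bounds on PN are max{0,(p₁−p₀)/p₁} ≤ PN ≤ min{1,(1−p₀)/p₁}.
  lower = (p₁ − p₀)/p₁ = 0.379 / 0.824 ≈ 0.4600
  upper = min{1, (1 − p₀)/p₁} = 0.555 / 0.824 ≈ 0.6735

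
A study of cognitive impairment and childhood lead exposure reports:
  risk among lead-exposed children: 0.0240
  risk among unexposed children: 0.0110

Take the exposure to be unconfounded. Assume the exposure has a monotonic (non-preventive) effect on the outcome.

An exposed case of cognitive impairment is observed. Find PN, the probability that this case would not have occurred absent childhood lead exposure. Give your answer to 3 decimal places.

Let p₁ = 0.024, p₀ = 0.011.
Under exogeneity and monotonicity, PN = (p₁ − p₀) / p₁.
PN = (0.024 − 0.011) / 0.024 = 0.013 / 0.024 ≈ 0.5417

PN ≈ 0.542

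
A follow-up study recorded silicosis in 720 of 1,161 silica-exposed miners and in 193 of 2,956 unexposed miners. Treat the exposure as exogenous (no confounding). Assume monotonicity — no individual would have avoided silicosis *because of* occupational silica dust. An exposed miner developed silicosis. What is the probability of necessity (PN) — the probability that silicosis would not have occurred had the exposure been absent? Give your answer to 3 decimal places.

p₁ = P(outcome | exposed) = 720/1161 = 0.62016
p₀ = P(outcome | unexposed) = 193/2956 = 0.065291
Under exogeneity and monotonicity, PN = (p₁ − p₀) / p₁.
PN = (0.62016 − 0.065291) / 0.62016 = 0.55486 / 0.62016 ≈ 0.8947

PN ≈ 0.895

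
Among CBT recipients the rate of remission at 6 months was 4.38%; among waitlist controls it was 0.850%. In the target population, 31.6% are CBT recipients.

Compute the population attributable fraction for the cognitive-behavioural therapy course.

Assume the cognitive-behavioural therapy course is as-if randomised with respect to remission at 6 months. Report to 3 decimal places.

PAF ≈ 0.568

p₁ = 0.0438, p₀ = 0.0085.
Overall risk P(Y=1) = π·p₁ + (1−π)·p₀ = 0.316×0.0438 + 0.684×0.0085 = 0.019655.
Under exogeneity, PAF = [P(Y=1) − p₀] / P(Y=1).
PAF = (0.019655 − 0.0085) / 0.019655 ≈ 0.5675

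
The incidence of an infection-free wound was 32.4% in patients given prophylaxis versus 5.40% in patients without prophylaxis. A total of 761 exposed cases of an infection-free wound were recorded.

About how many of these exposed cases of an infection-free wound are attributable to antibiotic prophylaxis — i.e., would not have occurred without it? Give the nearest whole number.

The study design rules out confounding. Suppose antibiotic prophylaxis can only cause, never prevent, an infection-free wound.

p₁ = 0.324, p₀ = 0.054.
PN = (p₁ − p₀)/p₁ = (0.324 − 0.054) / 0.324 ≈ 0.83333.
Attributable cases ≈ PN × (exposed cases) = 0.83333 × 761 ≈ 634.17.

about 634 cases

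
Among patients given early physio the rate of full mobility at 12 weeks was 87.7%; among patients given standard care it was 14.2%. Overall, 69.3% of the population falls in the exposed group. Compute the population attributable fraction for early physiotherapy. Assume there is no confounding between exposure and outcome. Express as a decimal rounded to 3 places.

p₁ = 0.877, p₀ = 0.142.
Overall risk P(Y=1) = π·p₁ + (1−π)·p₀ = 0.693×0.877 + 0.307×0.142 = 0.65136.
Under exogeneity, PAF = [P(Y=1) − p₀] / P(Y=1).
PAF = (0.65136 − 0.142) / 0.65136 ≈ 0.7820

PAF ≈ 0.782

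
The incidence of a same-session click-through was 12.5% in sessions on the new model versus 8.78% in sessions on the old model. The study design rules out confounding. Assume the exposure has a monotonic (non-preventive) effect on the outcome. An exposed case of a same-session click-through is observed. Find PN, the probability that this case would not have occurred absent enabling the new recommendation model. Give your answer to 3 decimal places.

PN ≈ 0.298

p₁ = 0.125, p₀ = 0.0878.
Under exogeneity and monotonicity, PN = (p₁ − p₀) / p₁.
PN = (0.125 − 0.0878) / 0.125 = 0.0372 / 0.125 ≈ 0.2976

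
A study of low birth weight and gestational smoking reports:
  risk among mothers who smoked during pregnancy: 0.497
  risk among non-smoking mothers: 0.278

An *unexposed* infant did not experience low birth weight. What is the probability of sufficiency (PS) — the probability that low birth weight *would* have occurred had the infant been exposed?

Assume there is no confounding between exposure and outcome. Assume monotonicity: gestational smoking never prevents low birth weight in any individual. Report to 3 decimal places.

PS ≈ 0.303

Let p₁ = 0.497, p₀ = 0.278.
Under exogeneity and monotonicity, PS = (p₁ − p₀) / (1 − p₀).
PS = (0.497 − 0.278) / (1 − 0.278) = 0.219 / 0.722 ≈ 0.3033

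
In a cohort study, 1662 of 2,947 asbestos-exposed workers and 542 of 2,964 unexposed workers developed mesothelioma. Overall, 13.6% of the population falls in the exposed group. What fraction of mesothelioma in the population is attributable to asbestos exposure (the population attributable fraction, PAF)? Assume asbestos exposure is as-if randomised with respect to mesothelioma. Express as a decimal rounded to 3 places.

p₁ = P(outcome | exposed) = 1662/2947 = 0.56396
p₀ = P(outcome | unexposed) = 542/2964 = 0.18286
Overall risk P(Y=1) = π·p₁ + (1−π)·p₀ = 0.136×0.56396 + 0.864×0.18286 = 0.23469.
Under exogeneity, PAF = [P(Y=1) − p₀] / P(Y=1).
PAF = (0.23469 − 0.18286) / 0.23469 ≈ 0.2208

PAF ≈ 0.221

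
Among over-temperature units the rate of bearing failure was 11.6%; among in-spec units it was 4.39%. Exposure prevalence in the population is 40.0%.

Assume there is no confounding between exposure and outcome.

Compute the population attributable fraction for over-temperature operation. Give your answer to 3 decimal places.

PAF ≈ 0.396

p₁ = 0.116, p₀ = 0.0439.
Overall risk P(Y=1) = π·p₁ + (1−π)·p₀ = 0.4×0.116 + 0.6×0.0439 = 0.07274.
Under exogeneity, PAF = [P(Y=1) − p₀] / P(Y=1).
PAF = (0.07274 − 0.0439) / 0.07274 ≈ 0.3965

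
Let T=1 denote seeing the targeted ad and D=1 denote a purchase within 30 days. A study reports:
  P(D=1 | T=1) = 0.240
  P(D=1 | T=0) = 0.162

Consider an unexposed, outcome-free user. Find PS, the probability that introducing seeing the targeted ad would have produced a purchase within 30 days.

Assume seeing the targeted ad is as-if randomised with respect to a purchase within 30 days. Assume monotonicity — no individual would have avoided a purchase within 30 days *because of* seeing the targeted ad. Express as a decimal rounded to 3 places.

Let p₁ = 0.24, p₀ = 0.162.
Under exogeneity and monotonicity, PS = (p₁ − p₀) / (1 − p₀).
PS = (0.24 − 0.162) / (1 − 0.162) = 0.078 / 0.838 ≈ 0.0931

PS ≈ 0.093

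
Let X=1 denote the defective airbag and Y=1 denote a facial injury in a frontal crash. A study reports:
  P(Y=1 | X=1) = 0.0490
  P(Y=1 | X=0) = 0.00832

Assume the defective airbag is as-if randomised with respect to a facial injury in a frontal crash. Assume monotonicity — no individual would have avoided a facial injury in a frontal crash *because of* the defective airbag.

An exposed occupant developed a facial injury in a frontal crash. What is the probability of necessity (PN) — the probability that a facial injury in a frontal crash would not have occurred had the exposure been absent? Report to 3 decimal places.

PN ≈ 0.830

Let p₁ = 0.049, p₀ = 0.00832.
Under exogeneity and monotonicity, PN = (p₁ − p₀) / p₁.
PN = (0.049 − 0.00832) / 0.049 = 0.04068 / 0.049 ≈ 0.8302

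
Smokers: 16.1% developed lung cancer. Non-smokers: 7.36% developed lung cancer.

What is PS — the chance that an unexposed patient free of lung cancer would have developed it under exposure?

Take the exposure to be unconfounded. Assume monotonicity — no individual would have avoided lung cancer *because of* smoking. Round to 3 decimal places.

PS ≈ 0.094

p₁ = 0.161, p₀ = 0.0736.
Under exogeneity and monotonicity, PS = (p₁ − p₀) / (1 − p₀).
PS = (0.161 − 0.0736) / (1 − 0.0736) = 0.0874 / 0.9264 ≈ 0.0943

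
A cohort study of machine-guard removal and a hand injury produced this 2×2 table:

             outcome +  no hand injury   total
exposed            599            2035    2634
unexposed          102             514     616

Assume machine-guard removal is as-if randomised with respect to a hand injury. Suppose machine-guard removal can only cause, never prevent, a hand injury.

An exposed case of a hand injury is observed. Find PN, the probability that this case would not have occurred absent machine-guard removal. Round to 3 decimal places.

PN ≈ 0.272

p₁ = P(outcome | exposed) = 599/2634 = 0.22741
p₀ = P(outcome | unexposed) = 102/616 = 0.16558
Under exogeneity and monotonicity, PN = (p₁ − p₀) / p₁.
PN = (0.22741 − 0.16558) / 0.22741 = 0.061826 / 0.22741 ≈ 0.2719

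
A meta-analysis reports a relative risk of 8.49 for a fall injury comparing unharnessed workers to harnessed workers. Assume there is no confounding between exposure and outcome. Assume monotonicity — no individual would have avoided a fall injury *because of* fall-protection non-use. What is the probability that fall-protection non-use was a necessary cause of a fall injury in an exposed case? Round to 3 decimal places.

Under exogeneity and monotonicity, PN = (RR − 1) / RR = 1 − 1/RR.
PN = (8.49 − 1) / 8.49 = 7.49 / 8.49 ≈ 0.8822

PN ≈ 0.882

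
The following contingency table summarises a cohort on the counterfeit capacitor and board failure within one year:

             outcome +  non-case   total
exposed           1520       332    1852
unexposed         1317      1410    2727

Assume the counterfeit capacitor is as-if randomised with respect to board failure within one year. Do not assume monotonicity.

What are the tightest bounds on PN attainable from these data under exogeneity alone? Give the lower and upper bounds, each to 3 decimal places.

0.412 ≤ PN ≤ 0.630

p₁ = P(outcome | exposed) = 1520/1852 = 0.82073
p₀ = P(outcome | unexposed) = 1317/2727 = 0.48295
Under exogeneity alone the bounds on PN are max{0,(p₁−p₀)/p₁} ≤ PN ≤ min{1,(1−p₀)/p₁}.
  lower = (p₁ − p₀)/p₁ = 0.33779 / 0.82073 ≈ 0.4116
  upper = min{1, (1 − p₀)/p₁} = 0.51705 / 0.82073 ≈ 0.6300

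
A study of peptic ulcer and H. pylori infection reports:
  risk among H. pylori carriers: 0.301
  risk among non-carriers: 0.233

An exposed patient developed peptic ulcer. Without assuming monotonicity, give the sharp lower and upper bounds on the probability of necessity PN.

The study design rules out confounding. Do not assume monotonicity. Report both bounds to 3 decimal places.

0.226 ≤ PN ≤ 1.000

Let p₁ = 0.301, p₀ = 0.233.
Under exogeneity alone the bounds on PN are max{0,(p₁−p₀)/p₁} ≤ PN ≤ min{1,(1−p₀)/p₁}.
  lower = (p₁ − p₀)/p₁ = 0.068 / 0.301 ≈ 0.2259
  upper = min{1, (1 − p₀)/p₁} = 0.767 / 0.301 ≈ 2.5482 → capped at 1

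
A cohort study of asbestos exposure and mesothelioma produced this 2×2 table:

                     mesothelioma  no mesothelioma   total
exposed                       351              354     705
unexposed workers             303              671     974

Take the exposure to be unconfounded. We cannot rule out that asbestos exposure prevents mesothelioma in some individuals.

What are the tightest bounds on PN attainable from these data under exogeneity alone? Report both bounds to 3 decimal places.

p₁ = P(outcome | exposed) = 351/705 = 0.49787
p₀ = P(outcome | unexposed) = 303/974 = 0.31109
Under exogeneity alone the bounds on PN are max{0,(p₁−p₀)/p₁} ≤ PN ≤ min{1,(1−p₀)/p₁}.
  lower = (p₁ − p₀)/p₁ = 0.18678 / 0.49787 ≈ 0.3752
  upper = min{1, (1 − p₀)/p₁} = 0.68891 / 0.49787 ≈ 1.3837 → capped at 1

0.375 ≤ PN ≤ 1.000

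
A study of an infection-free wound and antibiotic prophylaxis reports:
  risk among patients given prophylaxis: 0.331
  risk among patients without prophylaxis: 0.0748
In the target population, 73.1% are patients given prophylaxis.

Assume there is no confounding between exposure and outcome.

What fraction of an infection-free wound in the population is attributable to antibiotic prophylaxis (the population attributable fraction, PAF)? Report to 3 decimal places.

Let p₁ = 0.331, p₀ = 0.0748.
Overall risk P(Y=1) = π·p₁ + (1−π)·p₀ = 0.731×0.331 + 0.269×0.0748 = 0.26208.
Under exogeneity, PAF = [P(Y=1) − p₀] / P(Y=1).
PAF = (0.26208 − 0.0748) / 0.26208 ≈ 0.7146

PAF ≈ 0.715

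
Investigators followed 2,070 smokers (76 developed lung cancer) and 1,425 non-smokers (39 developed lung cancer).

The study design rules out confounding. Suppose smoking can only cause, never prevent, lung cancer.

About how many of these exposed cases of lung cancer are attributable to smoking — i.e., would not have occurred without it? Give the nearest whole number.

p₁ = P(outcome | exposed) = 76/2070 = 0.036715
p₀ = P(outcome | unexposed) = 39/1425 = 0.027368
PN = (p₁ − p₀)/p₁ = (0.036715 − 0.027368) / 0.036715 ≈ 0.25457.
Attributable cases ≈ PN × (exposed cases) = 0.25457 × 76 ≈ 19.35.

about 19 cases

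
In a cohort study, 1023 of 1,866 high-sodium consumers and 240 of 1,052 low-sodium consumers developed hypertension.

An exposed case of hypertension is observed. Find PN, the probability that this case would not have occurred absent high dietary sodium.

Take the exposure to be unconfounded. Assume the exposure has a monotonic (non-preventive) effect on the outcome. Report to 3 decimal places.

PN ≈ 0.584

p₁ = P(outcome | exposed) = 1023/1866 = 0.54823
p₀ = P(outcome | unexposed) = 240/1052 = 0.22814
Under exogeneity and monotonicity, PN = (p₁ − p₀) / p₁.
PN = (0.54823 − 0.22814) / 0.54823 = 0.32009 / 0.54823 ≈ 0.5839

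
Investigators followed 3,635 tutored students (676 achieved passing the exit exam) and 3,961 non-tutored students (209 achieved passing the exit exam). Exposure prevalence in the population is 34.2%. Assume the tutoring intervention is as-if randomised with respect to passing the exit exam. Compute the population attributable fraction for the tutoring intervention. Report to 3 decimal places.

p₁ = P(outcome | exposed) = 676/3635 = 0.18597
p₀ = P(outcome | unexposed) = 209/3961 = 0.052764
Overall risk P(Y=1) = π·p₁ + (1−π)·p₀ = 0.342×0.18597 + 0.658×0.052764 = 0.098321.
Under exogeneity, PAF = [P(Y=1) − p₀] / P(Y=1).
PAF = (0.098321 − 0.052764) / 0.098321 ≈ 0.4633

PAF ≈ 0.463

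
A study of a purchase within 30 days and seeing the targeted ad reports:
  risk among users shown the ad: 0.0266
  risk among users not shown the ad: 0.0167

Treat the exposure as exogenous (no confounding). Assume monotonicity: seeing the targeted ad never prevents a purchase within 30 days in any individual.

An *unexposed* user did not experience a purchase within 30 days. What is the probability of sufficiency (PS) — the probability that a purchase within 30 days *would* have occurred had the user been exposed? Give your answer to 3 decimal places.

Let p₁ = 0.0266, p₀ = 0.0167.
Under exogeneity and monotonicity, PS = (p₁ − p₀) / (1 − p₀).
PS = (0.0266 − 0.0167) / (1 − 0.0167) = 0.0099 / 0.9833 ≈ 0.0101

PS ≈ 0.010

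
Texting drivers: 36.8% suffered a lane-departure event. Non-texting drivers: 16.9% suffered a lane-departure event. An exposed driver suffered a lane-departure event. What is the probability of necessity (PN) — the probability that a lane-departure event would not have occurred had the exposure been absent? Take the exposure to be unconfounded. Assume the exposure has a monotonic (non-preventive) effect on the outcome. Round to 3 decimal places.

p₁ = 0.368, p₀ = 0.169.
Under exogeneity and monotonicity, PN = (p₁ − p₀) / p₁.
PN = (0.368 − 0.169) / 0.368 = 0.199 / 0.368 ≈ 0.5408

PN ≈ 0.541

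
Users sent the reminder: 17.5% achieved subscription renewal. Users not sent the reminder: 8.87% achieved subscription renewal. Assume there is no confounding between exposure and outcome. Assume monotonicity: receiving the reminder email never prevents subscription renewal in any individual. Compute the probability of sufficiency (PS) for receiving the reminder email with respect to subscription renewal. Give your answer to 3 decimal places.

p₁ = 0.175, p₀ = 0.0887.
Under exogeneity and monotonicity, PS = (p₁ − p₀) / (1 − p₀).
PS = (0.175 − 0.0887) / (1 − 0.0887) = 0.0863 / 0.9113 ≈ 0.0947

PS ≈ 0.095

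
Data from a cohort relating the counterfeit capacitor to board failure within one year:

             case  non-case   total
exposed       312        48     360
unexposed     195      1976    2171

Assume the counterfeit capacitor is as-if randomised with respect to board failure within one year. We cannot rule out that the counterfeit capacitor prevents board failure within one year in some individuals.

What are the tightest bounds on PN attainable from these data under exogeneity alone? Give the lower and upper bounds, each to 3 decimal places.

p₁ = P(outcome | exposed) = 312/360 = 0.86667
p₀ = P(outcome | unexposed) = 195/2171 = 0.08982
Under exogeneity alone the bounds on PN are max{0,(p₁−p₀)/p₁} ≤ PN ≤ min{1,(1−p₀)/p₁}.
  lower = (p₁ − p₀)/p₁ = 0.77685 / 0.86667 ≈ 0.8964
  upper = min{1, (1 − p₀)/p₁} = 0.91018 / 0.86667 ≈ 1.0502 → capped at 1

0.896 ≤ PN ≤ 1.000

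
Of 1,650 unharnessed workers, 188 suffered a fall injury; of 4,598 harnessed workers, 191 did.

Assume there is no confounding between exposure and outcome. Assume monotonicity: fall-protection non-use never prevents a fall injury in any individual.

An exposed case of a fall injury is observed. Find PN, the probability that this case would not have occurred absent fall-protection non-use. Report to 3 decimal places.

p₁ = P(outcome | exposed) = 188/1650 = 0.11394
p₀ = P(outcome | unexposed) = 191/4598 = 0.04154
Under exogeneity and monotonicity, PN = (p₁ − p₀) / p₁.
PN = (0.11394 − 0.04154) / 0.11394 = 0.0724 / 0.11394 ≈ 0.6354

PN ≈ 0.635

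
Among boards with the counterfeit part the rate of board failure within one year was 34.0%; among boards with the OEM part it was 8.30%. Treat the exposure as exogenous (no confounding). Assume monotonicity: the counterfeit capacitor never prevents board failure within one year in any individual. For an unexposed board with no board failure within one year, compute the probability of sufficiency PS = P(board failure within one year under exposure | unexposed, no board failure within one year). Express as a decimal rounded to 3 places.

p₁ = 0.34, p₀ = 0.083.
Under exogeneity and monotonicity, PS = (p₁ − p₀) / (1 − p₀).
PS = (0.34 − 0.083) / (1 − 0.083) = 0.257 / 0.917 ≈ 0.2803

PS ≈ 0.280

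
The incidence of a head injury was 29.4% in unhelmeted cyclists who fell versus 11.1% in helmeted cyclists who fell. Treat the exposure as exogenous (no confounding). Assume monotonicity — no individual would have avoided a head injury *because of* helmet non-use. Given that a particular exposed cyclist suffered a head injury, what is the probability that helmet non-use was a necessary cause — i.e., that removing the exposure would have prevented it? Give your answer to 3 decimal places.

p₁ = 0.294, p₀ = 0.111.
Under exogeneity and monotonicity, PN = (p₁ − p₀) / p₁.
PN = (0.294 − 0.111) / 0.294 = 0.183 / 0.294 ≈ 0.6224

PN ≈ 0.622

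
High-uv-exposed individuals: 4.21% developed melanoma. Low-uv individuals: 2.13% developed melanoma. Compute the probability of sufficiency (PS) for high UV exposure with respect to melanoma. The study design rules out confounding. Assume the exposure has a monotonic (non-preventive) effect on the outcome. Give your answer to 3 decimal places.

p₁ = 0.0421, p₀ = 0.0213.
Under exogeneity and monotonicity, PS = (p₁ − p₀) / (1 − p₀).
PS = (0.0421 − 0.0213) / (1 − 0.0213) = 0.0208 / 0.9787 ≈ 0.0213

PS ≈ 0.021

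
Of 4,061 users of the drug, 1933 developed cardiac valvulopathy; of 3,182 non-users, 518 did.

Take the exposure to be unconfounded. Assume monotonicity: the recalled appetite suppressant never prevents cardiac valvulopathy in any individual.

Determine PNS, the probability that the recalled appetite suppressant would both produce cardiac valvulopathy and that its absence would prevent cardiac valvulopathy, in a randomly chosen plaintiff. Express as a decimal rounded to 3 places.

p₁ = P(outcome | exposed) = 1933/4061 = 0.47599
p₀ = P(outcome | unexposed) = 518/3182 = 0.16279
Under exogeneity and monotonicity, PNS = p₁ − p₀.
PNS = 0.47599 − 0.16279 = 0.3132

PNS ≈ 0.313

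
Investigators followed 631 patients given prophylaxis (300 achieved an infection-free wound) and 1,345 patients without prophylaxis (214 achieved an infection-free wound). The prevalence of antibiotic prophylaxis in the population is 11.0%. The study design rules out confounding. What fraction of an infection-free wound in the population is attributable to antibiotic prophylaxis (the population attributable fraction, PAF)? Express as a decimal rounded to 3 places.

PAF ≈ 0.179

p₁ = P(outcome | exposed) = 300/631 = 0.47544
p₀ = P(outcome | unexposed) = 214/1345 = 0.15911
Overall risk P(Y=1) = π·p₁ + (1−π)·p₀ = 0.11×0.47544 + 0.89×0.15911 = 0.1939.
Under exogeneity, PAF = [P(Y=1) − p₀] / P(Y=1).
PAF = (0.1939 − 0.15911) / 0.1939 ≈ 0.1795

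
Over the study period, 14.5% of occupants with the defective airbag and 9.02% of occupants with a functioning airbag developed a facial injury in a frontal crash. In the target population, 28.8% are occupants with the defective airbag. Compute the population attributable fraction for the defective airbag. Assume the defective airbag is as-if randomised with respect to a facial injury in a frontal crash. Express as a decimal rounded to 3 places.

p₁ = 0.145, p₀ = 0.0902.
Overall risk P(Y=1) = π·p₁ + (1−π)·p₀ = 0.288×0.145 + 0.712×0.0902 = 0.10598.
Under exogeneity, PAF = [P(Y=1) − p₀] / P(Y=1).
PAF = (0.10598 − 0.0902) / 0.10598 ≈ 0.1489

PAF ≈ 0.149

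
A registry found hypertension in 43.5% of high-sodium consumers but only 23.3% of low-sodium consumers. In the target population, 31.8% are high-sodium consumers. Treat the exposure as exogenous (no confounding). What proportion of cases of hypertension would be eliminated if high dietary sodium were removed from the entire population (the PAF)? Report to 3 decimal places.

p₁ = 0.435, p₀ = 0.233.
Overall risk P(Y=1) = π·p₁ + (1−π)·p₀ = 0.318×0.435 + 0.682×0.233 = 0.29724.
Under exogeneity, PAF = [P(Y=1) − p₀] / P(Y=1).
PAF = (0.29724 − 0.233) / 0.29724 ≈ 0.2161

PAF ≈ 0.216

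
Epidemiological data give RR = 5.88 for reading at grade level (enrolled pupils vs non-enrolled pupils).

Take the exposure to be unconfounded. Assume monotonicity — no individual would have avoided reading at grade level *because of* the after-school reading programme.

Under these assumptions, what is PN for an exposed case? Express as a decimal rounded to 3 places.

Under exogeneity and monotonicity, PN = (RR − 1) / RR = 1 − 1/RR.
PN = (5.88 − 1) / 5.88 = 4.88 / 5.88 ≈ 0.8299

PN ≈ 0.830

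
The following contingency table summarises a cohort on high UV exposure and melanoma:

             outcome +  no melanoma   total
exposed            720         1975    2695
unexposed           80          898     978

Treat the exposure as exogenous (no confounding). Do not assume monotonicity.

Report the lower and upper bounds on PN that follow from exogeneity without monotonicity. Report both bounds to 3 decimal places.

0.694 ≤ PN ≤ 1.000

p₁ = P(outcome | exposed) = 720/2695 = 0.26716
p₀ = P(outcome | unexposed) = 80/978 = 0.0818
Under exogeneity alone the bounds on PN are max{0,(p₁−p₀)/p₁} ≤ PN ≤ min{1,(1−p₀)/p₁}.
  lower = (p₁ − p₀)/p₁ = 0.18536 / 0.26716 ≈ 0.6938
  upper = min{1, (1 − p₀)/p₁} = 0.9182 / 0.26716 ≈ 3.4369 → capped at 1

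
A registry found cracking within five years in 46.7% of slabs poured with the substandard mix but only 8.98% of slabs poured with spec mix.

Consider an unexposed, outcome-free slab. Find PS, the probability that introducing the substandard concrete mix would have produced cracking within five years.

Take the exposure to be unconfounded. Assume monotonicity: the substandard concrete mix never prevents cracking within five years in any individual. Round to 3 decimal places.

PS ≈ 0.414

p₁ = 0.467, p₀ = 0.0898.
Under exogeneity and monotonicity, PS = (p₁ − p₀) / (1 − p₀).
PS = (0.467 − 0.0898) / (1 − 0.0898) = 0.3772 / 0.9102 ≈ 0.4144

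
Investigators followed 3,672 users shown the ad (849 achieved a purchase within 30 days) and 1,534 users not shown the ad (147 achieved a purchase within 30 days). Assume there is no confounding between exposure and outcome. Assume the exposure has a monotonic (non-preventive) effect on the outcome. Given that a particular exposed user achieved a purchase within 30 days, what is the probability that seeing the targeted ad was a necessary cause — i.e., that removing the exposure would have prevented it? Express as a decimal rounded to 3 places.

PN ≈ 0.586

p₁ = P(outcome | exposed) = 849/3672 = 0.23121
p₀ = P(outcome | unexposed) = 147/1534 = 0.095828
Under exogeneity and monotonicity, PN = (p₁ − p₀) / p₁.
PN = (0.23121 − 0.095828) / 0.23121 = 0.13538 / 0.23121 ≈ 0.5855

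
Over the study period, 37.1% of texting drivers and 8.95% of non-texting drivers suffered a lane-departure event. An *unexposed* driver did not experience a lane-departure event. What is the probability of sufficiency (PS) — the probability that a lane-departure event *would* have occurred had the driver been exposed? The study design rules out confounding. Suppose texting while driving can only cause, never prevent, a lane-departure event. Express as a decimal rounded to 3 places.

PS ≈ 0.309

p₁ = 0.371, p₀ = 0.0895.
Under exogeneity and monotonicity, PS = (p₁ − p₀) / (1 − p₀).
PS = (0.371 − 0.0895) / (1 − 0.0895) = 0.2815 / 0.9105 ≈ 0.3092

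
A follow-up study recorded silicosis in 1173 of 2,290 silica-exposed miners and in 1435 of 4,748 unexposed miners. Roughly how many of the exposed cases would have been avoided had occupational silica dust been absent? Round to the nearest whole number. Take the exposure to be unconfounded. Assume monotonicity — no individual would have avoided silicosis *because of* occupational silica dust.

about 481 cases

p₁ = P(outcome | exposed) = 1173/2290 = 0.51223
p₀ = P(outcome | unexposed) = 1435/4748 = 0.30223
PN = (p₁ − p₀)/p₁ = (0.51223 − 0.30223) / 0.51223 ≈ 0.40996.
Attributable cases ≈ PN × (exposed cases) = 0.40996 × 1173 ≈ 480.89.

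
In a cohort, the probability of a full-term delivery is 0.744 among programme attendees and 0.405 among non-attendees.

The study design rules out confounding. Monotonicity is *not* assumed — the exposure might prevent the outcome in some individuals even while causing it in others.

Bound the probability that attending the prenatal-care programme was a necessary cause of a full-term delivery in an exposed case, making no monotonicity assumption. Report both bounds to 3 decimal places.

0.456 ≤ PN ≤ 0.800

Let p₁ = 0.744, p₀ = 0.405.
Under exogeneity alone the bounds on PN are max{0,(p₁−p₀)/p₁} ≤ PN ≤ min{1,(1−p₀)/p₁}.
  lower = (p₁ − p₀)/p₁ = 0.339 / 0.744 ≈ 0.4556
  upper = min{1, (1 − p₀)/p₁} = 0.595 / 0.744 ≈ 0.7997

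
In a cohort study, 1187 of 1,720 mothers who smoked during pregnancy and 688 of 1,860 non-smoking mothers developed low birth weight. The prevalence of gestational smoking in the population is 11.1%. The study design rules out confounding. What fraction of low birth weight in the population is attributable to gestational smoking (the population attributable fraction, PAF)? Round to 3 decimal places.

p₁ = P(outcome | exposed) = 1187/1720 = 0.69012
p₀ = P(outcome | unexposed) = 688/1860 = 0.36989
Overall risk P(Y=1) = π·p₁ + (1−π)·p₀ = 0.111×0.69012 + 0.889×0.36989 = 0.40544.
Under exogeneity, PAF = [P(Y=1) − p₀] / P(Y=1).
PAF = (0.40544 − 0.36989) / 0.40544 ≈ 0.0877

PAF ≈ 0.088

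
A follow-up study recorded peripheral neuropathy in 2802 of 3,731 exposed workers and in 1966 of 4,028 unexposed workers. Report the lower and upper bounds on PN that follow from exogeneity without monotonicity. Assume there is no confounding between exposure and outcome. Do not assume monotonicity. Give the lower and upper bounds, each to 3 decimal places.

0.350 ≤ PN ≤ 0.682

p₁ = P(outcome | exposed) = 2802/3731 = 0.75101
p₀ = P(outcome | unexposed) = 1966/4028 = 0.48808
Under exogeneity alone the bounds on PN are max{0,(p₁−p₀)/p₁} ≤ PN ≤ min{1,(1−p₀)/p₁}.
  lower = (p₁ − p₀)/p₁ = 0.26292 / 0.75101 ≈ 0.3501
  upper = min{1, (1 − p₀)/p₁} = 0.51192 / 0.75101 ≈ 0.6816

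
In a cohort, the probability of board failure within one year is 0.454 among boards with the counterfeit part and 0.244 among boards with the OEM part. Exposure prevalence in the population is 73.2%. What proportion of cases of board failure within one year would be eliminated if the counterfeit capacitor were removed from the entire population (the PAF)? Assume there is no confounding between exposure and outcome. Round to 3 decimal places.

PAF ≈ 0.387

Let p₁ = 0.454, p₀ = 0.244.
Overall risk P(Y=1) = π·p₁ + (1−π)·p₀ = 0.732×0.454 + 0.268×0.244 = 0.39772.
Under exogeneity, PAF = [P(Y=1) − p₀] / P(Y=1).
PAF = (0.39772 − 0.244) / 0.39772 ≈ 0.3865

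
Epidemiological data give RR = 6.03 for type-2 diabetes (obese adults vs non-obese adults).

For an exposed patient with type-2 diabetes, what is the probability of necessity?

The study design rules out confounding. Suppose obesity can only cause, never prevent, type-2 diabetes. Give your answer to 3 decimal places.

PN ≈ 0.834

Under exogeneity and monotonicity, PN = (RR − 1) / RR = 1 − 1/RR.
PN = (6.03 − 1) / 6.03 = 5.03 / 6.03 ≈ 0.8342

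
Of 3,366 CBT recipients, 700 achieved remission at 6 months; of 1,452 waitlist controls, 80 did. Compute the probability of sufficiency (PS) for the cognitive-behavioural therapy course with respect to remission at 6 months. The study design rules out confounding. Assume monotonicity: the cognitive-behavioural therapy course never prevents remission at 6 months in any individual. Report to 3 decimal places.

p₁ = P(outcome | exposed) = 700/3366 = 0.20796
p₀ = P(outcome | unexposed) = 80/1452 = 0.055096
Under exogeneity and monotonicity, PS = (p₁ − p₀) / (1 − p₀).
PS = (0.20796 − 0.055096) / (1 − 0.055096) = 0.15287 / 0.9449 ≈ 0.1618

PS ≈ 0.162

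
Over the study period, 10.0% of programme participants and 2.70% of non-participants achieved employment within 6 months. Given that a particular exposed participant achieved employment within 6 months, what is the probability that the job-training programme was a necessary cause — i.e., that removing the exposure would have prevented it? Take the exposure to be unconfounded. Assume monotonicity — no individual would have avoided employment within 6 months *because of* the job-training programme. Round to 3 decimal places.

PN ≈ 0.730

p₁ = 0.1, p₀ = 0.027.
Under exogeneity and monotonicity, PN = (p₁ − p₀) / p₁.
PN = (0.1 − 0.027) / 0.1 = 0.073 / 0.1 ≈ 0.7300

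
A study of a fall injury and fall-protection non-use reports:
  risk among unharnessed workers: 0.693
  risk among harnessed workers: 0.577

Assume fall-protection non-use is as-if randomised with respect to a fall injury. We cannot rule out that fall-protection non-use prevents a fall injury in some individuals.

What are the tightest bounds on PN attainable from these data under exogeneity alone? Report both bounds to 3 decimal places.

Let p₁ = 0.693, p₀ = 0.577.
Under exogeneity alone the bounds on PN are max{0,(p₁−p₀)/p₁} ≤ PN ≤ min{1,(1−p₀)/p₁}.
  lower = (p₁ − p₀)/p₁ = 0.116 / 0.693 ≈ 0.1674
  upper = min{1, (1 − p₀)/p₁} = 0.423 / 0.693 ≈ 0.6104

0.167 ≤ PN ≤ 0.610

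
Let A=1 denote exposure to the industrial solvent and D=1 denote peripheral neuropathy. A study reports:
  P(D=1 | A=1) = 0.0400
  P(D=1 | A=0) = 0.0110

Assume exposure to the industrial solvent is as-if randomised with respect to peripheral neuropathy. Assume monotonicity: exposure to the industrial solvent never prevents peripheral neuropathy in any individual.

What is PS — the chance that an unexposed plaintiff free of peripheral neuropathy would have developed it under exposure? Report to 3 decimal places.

Let p₁ = 0.04, p₀ = 0.011.
Under exogeneity and monotonicity, PS = (p₁ − p₀) / (1 − p₀).
PS = (0.04 − 0.011) / (1 − 0.011) = 0.029 / 0.989 ≈ 0.0293

PS ≈ 0.029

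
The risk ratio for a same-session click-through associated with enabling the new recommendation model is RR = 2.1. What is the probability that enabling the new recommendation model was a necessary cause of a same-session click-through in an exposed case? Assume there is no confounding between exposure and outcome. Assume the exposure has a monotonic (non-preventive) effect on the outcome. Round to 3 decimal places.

PN ≈ 0.524

Under exogeneity and monotonicity, PN = (RR − 1) / RR = 1 − 1/RR.
PN = (2.1 − 1) / 2.1 = 1.1 / 2.1 ≈ 0.5238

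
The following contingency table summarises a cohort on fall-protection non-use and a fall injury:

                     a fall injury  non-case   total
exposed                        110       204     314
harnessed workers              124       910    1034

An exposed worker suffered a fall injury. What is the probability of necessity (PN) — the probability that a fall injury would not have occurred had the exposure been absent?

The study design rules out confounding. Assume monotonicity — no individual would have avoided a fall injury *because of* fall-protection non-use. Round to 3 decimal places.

PN ≈ 0.658

p₁ = P(outcome | exposed) = 110/314 = 0.35032
p₀ = P(outcome | unexposed) = 124/1034 = 0.11992
Under exogeneity and monotonicity, PN = (p₁ − p₀) / p₁.
PN = (0.35032 − 0.11992) / 0.35032 = 0.2304 / 0.35032 ≈ 0.6577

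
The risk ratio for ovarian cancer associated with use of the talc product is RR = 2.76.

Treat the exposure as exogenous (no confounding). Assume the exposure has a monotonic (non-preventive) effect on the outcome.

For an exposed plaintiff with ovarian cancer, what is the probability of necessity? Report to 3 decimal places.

Under exogeneity and monotonicity, PN = (RR − 1) / RR = 1 − 1/RR.
PN = (2.76 − 1) / 2.76 = 1.76 / 2.76 ≈ 0.6377

PN ≈ 0.638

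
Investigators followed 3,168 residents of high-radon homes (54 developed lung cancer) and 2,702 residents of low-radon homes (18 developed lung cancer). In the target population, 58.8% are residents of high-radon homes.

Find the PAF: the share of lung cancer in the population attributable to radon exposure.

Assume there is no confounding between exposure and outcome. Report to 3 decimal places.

PAF ≈ 0.478

p₁ = P(outcome | exposed) = 54/3168 = 0.017045
p₀ = P(outcome | unexposed) = 18/2702 = 0.0066617
Overall risk P(Y=1) = π·p₁ + (1−π)·p₀ = 0.588×0.017045 + 0.412×0.0066617 = 0.012767.
Under exogeneity, PAF = [P(Y=1) − p₀] / P(Y=1).
PAF = (0.012767 − 0.0066617) / 0.012767 ≈ 0.4782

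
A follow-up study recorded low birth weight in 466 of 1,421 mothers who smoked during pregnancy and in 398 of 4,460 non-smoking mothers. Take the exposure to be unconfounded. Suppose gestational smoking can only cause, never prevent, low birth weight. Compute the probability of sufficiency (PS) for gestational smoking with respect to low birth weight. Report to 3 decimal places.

p₁ = P(outcome | exposed) = 466/1421 = 0.32794
p₀ = P(outcome | unexposed) = 398/4460 = 0.089238
Under exogeneity and monotonicity, PS = (p₁ − p₀) / (1 − p₀).
PS = (0.32794 − 0.089238) / (1 − 0.089238) = 0.2387 / 0.91076 ≈ 0.2621

PS ≈ 0.262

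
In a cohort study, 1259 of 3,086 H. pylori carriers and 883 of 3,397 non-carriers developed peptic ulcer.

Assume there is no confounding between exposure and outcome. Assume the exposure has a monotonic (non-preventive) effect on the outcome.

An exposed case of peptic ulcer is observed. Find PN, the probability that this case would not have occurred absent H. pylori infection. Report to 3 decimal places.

PN ≈ 0.363

p₁ = P(outcome | exposed) = 1259/3086 = 0.40797
p₀ = P(outcome | unexposed) = 883/3397 = 0.25994
Under exogeneity and monotonicity, PN = (p₁ − p₀) / p₁.
PN = (0.40797 − 0.25994) / 0.40797 = 0.14804 / 0.40797 ≈ 0.3629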